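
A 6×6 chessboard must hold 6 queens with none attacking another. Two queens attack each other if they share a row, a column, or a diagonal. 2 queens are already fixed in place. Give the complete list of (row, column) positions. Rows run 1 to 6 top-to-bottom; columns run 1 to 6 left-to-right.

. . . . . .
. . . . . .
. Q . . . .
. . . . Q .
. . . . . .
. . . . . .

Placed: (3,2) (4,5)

Row 1: attacked by (3,2)→{2,4}; (4,5)→{2,5}. Safe: 1, 3, 6. Place at column 3.
Row 2: attacked by (1,3)→{2,3,4}; (3,2)→{1,2,3}; (4,5)→{3,5}. Safe: 6. Place at column 6.
Row 5: attacked by (1,3)→{3}; (2,6)→{3,6}; (3,2)→{2,4}; (4,5)→{4,5,6}. Safe: 1. Place at column 1.
Row 6: attacked by (1,3)→{3}; (2,6)→{2,6}; (3,2)→{2,5}; (4,5)→{3,5}; (5,1)→{1,2}. Safe: 4. Place at column 4.
Columns [3, 6, 2, 5, 1, 4], r−c [-2, -4, 1, -1, 4, 2], r+c [4, 8, 5, 9, 6, 10] are all distinct, so no two queens attack.

(1,3) (2,6) (3,2) (4,5) (5,1) (6,4)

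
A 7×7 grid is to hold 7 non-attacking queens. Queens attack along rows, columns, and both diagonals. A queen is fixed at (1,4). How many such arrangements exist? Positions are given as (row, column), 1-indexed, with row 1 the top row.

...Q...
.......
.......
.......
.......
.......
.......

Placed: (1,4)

Branch on row 2: col 1 → 2; col 2 → 1; col 6 → 1; col 7 → 2.
Sum: 2 + 1 + 1 + 2 = 6.

6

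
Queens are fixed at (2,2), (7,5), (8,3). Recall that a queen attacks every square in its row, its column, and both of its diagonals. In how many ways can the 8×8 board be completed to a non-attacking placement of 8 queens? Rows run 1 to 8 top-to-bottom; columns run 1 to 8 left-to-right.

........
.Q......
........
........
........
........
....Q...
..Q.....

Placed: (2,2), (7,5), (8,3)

1

Branch on row 1: col 4 → 0; col 6 → 1; col 7 → 0; col 8 → 0.
Sum: 0 + 1 + 0 + 0 = 1.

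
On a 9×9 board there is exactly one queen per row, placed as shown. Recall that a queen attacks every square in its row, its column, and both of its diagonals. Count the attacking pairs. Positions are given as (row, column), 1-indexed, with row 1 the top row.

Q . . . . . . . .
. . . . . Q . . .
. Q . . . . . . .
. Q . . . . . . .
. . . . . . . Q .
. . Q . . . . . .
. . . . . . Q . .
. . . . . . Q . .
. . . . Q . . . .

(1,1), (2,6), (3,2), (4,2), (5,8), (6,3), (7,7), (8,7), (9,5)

Same column: (3,2)–(4,2) (column 2); (7,7)–(8,7) (column 7).
Same diagonal: (1,1)–(7,7) (|1−7| = |1−7| = 6); (3,2)–(8,7) (|3−8| = |2−7| = 5); (7,7)–(9,5) (|7−9| = |7−5| = 2).
Total attacking pairs: 5.

5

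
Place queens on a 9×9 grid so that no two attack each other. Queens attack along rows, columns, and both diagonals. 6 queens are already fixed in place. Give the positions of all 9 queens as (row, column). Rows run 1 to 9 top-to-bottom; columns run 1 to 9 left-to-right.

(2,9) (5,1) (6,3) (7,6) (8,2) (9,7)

Row 1: attacked by (2,9)→{8,9}; (5,1)→{1,5}; (6,3)→{3,8}; (7,6)→{6}; (8,2)→{2,9}; (9,7)→{7}. Safe: 4. Place at column 4.
Row 3: attacked by (1,4)→{2,4,6}; (2,9)→{8,9}; (5,1)→{1,3}; (6,3)→{3,6}; (7,6)→{2,6}; (8,2)→{2,7}; (9,7)→{1,7}. Safe: 5. Place at column 5.
Row 4: attacked by (1,4)→{1,4,7}; (2,9)→{7,9}; (3,5)→{4,5,6}; (5,1)→{1,2}; (6,3)→{1,3,5}; (7,6)→{3,6,9}; (8,2)→{2,6}; (9,7)→{2,7}. Safe: 8. Place at column 8.
Columns [4, 9, 5, 8, 1, 3, 6, 2, 7], r−c [-3, -7, -2, -4, 4, 3, 1, 6, 2], r+c [5, 11, 8, 12, 6, 9, 13, 10, 16] are all distinct, so no two queens attack.

(1,4) (2,9) (3,5) (4,8) (5,1) (6,3) (7,6) (8,2) (9,7)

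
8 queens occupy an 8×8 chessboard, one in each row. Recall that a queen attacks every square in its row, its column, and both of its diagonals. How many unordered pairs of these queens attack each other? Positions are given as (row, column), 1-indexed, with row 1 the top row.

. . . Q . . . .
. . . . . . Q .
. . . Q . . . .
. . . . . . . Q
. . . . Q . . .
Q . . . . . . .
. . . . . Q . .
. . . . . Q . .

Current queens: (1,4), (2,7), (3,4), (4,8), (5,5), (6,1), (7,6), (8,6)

Same column: (1,4)–(3,4) (column 4); (7,6)–(8,6) (column 6).
Same diagonal: (3,4)–(6,1) (|3−6| = |4−1| = 3).
Total attacking pairs: 3.

3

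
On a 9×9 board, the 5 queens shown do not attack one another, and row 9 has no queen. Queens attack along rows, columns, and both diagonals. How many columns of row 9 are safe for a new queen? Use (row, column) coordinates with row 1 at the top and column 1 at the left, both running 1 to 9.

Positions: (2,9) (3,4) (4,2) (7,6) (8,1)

2

(2,9) attacks row 9 at column 9 and diagonals 2.
(3,4) attacks row 9 at column 4.
(4,2) attacks row 9 at column 2 and diagonals 7.
(7,6) attacks row 9 at column 6 and diagonals 4, 8.
(8,1) attacks row 9 at column 1 and diagonals 2.
Attacked columns: {1, 2, 4, 6, 7, 8, 9}. Safe: {3, 5}.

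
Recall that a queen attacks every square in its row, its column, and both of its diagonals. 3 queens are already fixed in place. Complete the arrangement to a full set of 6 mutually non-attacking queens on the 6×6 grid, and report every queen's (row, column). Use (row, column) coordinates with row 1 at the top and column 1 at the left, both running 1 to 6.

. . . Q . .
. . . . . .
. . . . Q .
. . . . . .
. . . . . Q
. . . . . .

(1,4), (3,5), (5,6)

(1,4) (2,1) (3,5) (4,2) (5,6) (6,3)

Row 2: attacked by (1,4)→{3,4,5}; (3,5)→{4,5,6}; (5,6)→{3,6}. Safe: 1, 2. Place at column 1.
Row 4: attacked by (1,4)→{1,4}; (2,1)→{1,3}; (3,5)→{4,5,6}; (5,6)→{5,6}. Safe: 2. Place at column 2.
Row 6: attacked by (1,4)→{4}; (2,1)→{1,5}; (3,5)→{2,5}; (4,2)→{2,4}; (5,6)→{5,6}. Safe: 3. Place at column 3.
Columns [4, 1, 5, 2, 6, 3], r−c [-3, 1, -2, 2, -1, 3], r+c [5, 3, 8, 6, 11, 9] are all distinct, so no two queens attack.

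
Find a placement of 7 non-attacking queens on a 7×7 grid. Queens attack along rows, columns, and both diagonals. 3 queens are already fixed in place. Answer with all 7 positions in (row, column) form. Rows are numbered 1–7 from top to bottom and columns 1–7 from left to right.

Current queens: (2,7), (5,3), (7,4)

(1,5) (2,7) (3,2) (4,6) (5,3) (6,1) (7,4)

Row 1: attacked by (2,7)→{6,7}; (5,3)→{3,7}; (7,4)→{4}. Safe: 1, 2, 5. Place at column 5.
Row 3: attacked by (1,5)→{3,5,7}; (2,7)→{6,7}; (5,3)→{1,3,5}; (7,4)→{4}. Safe: 2. Place at column 2.
Row 4: attacked by (1,5)→{2,5}; (2,7)→{5,7}; (3,2)→{1,2,3}; (5,3)→{2,3,4}; (7,4)→{1,4,7}. Safe: 6. Place at column 6.
Row 6: attacked by (1,5)→{5}; (2,7)→{3,7}; (3,2)→{2,5}; (4,6)→{4,6}; (5,3)→{2,3,4}; (7,4)→{3,4,5}. Safe: 1. Place at column 1.
Columns [5, 7, 2, 6, 3, 1, 4], r−c [-4, -5, 1, -2, 2, 5, 3], r+c [6, 9, 5, 10, 8, 7, 11] are all distinct, so no two queens attack.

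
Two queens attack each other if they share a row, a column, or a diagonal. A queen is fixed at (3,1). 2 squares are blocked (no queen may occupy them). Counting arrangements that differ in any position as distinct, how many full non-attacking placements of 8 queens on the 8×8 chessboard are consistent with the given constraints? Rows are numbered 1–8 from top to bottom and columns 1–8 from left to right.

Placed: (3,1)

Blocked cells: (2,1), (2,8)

14

Branch on row 1: col 2 → 1; col 4 → 2; col 5 → 4; col 6 → 4; col 7 → 1; col 8 → 2.
Sum: 1 + 2 + 4 + 4 + 1 + 2 = 14.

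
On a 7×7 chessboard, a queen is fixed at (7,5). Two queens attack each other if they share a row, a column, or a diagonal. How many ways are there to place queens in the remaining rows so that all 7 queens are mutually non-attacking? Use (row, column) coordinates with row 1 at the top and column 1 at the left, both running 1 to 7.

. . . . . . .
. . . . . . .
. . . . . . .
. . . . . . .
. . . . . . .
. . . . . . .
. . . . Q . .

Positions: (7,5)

6

Branch on row 1: col 1 → 1; col 2 → 1; col 3 → 2; col 4 → 1; col 6 → 0; col 7 → 1.
Sum: 1 + 1 + 2 + 1 + 0 + 1 = 6.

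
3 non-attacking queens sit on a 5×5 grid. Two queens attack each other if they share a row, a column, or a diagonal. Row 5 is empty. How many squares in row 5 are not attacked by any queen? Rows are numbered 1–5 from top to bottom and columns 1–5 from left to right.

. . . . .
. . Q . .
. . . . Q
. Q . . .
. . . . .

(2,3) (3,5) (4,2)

1

(2,3) attacks row 5 at column 3.
(3,5) attacks row 5 at column 5 and diagonals 3.
(4,2) attacks row 5 at column 2 and diagonals 1, 3.
Attacked columns: {1, 2, 3, 5}. Safe: {4}.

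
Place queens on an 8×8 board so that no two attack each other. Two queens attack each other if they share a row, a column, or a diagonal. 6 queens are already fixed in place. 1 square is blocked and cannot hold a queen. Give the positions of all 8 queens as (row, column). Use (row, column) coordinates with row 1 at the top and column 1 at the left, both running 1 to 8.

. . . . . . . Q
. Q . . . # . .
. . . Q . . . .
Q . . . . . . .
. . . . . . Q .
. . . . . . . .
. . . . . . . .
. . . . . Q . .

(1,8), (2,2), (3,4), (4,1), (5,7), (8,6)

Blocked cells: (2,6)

(1,8) (2,2) (3,4) (4,1) (5,7) (6,5) (7,3) (8,6)

Row 6: attacked by (1,8)→{3,8}; (2,2)→{2,6}; (3,4)→{1,4,7}; (4,1)→{1,3}; (5,7)→{6,7,8}; (8,6)→{4,6,8}. Safe: 5. Place at column 5.
Row 7: attacked by (1,8)→{2,8}; (2,2)→{2,7}; (3,4)→{4,8}; (4,1)→{1,4}; (5,7)→{5,7}; (6,5)→{4,5,6}; (8,6)→{5,6,7}. Safe: 3. Place at column 3.
Columns [8, 2, 4, 1, 7, 5, 3, 6], r−c [-7, 0, -1, 3, -2, 1, 4, 2], r+c [9, 4, 7, 5, 12, 11, 10, 14] are all distinct, so no two queens attack.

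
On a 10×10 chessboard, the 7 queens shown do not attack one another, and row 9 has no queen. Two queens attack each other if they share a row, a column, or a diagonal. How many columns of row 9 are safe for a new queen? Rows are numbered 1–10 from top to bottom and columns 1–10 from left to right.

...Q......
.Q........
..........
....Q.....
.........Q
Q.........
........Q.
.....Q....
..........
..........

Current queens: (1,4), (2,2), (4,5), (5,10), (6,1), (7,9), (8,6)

(1,4) attacks row 9 at column 4.
(2,2) attacks row 9 at column 2 and diagonals 9.
(4,5) attacks row 9 at column 5 and diagonals 10.
(5,10) attacks row 9 at column 10 and diagonals 6.
(6,1) attacks row 9 at column 1 and diagonals 4.
(7,9) attacks row 9 at column 9 and diagonals 7.
(8,6) attacks row 9 at column 6 and diagonals 5, 7.
Attacked columns: {1, 2, 4, 5, 6, 7, 9, 10}. Safe: {3, 8}.

2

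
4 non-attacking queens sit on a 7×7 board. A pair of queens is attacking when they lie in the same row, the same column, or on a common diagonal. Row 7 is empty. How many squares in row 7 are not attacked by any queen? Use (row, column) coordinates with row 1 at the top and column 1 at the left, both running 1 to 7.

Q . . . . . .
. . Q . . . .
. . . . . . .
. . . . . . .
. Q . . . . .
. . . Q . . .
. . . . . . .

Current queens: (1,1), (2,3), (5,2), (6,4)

1

(1,1) attacks row 7 at column 1 and diagonals 7.
(2,3) attacks row 7 at column 3.
(5,2) attacks row 7 at column 2 and diagonals 4.
(6,4) attacks row 7 at column 4 and diagonals 3, 5.
Attacked columns: {1, 2, 3, 4, 5, 7}. Safe: {6}.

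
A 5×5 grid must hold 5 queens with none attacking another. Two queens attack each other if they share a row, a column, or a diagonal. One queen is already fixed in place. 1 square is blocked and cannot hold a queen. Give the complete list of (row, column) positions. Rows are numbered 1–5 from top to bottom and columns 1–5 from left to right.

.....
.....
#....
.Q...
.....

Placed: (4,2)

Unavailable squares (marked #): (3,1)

(1,1) (2,3) (3,5) (4,2) (5,4)

Row 1: attacked by (4,2)→{2,5}. Safe: 1, 3, 4. Place at column 1.
Row 2: attacked by (1,1)→{1,2}; (4,2)→{2,4}. Safe: 3, 5. Place at column 3.
Row 3: attacked by (1,1)→{1,3}; (2,3)→{2,3,4}; (4,2)→{1,2,3}. Blocked: 1. Safe: 5. Place at column 5.
Row 5: attacked by (1,1)→{1,5}; (2,3)→{3}; (3,5)→{3,5}; (4,2)→{1,2,3}. Safe: 4. Place at column 4.
Columns [1, 3, 5, 2, 4], r−c [0, -1, -2, 2, 1], r+c [2, 5, 8, 6, 9] are all distinct, so no two queens attack.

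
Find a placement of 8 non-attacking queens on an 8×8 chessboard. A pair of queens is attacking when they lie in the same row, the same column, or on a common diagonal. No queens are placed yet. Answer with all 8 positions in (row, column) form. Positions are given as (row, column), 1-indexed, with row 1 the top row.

(1,2) (2,4) (3,6) (4,8) (5,3) (6,1) (7,7) (8,5)

Row 1: Safe: 1, 2, 3, 4, 5, 6, 7, 8. Place at column 2.
Row 2: attacked by (1,2)→{1,2,3}. Safe: 4, 5, 6, 7, 8. Place at column 4.
Row 3: attacked by (1,2)→{2,4}; (2,4)→{3,4,5}. Safe: 1, 6, 7, 8. Place at column 6.
Row 4: attacked by (1,2)→{2,5}; (2,4)→{2,4,6}; (3,6)→{5,6,7}. Safe: 1, 3, 8. Place at column 8.
Row 5: attacked by (1,2)→{2,6}; (2,4)→{1,4,7}; (3,6)→{4,6,8}; (4,8)→{7,8}. Safe: 3, 5. Place at column 3.
Row 6: attacked by (1,2)→{2,7}; (2,4)→{4,8}; (3,6)→{3,6}; (4,8)→{6,8}; (5,3)→{2,3,4}. Safe: 1, 5. Place at column 1.
Row 7: attacked by (1,2)→{2,8}; (2,4)→{4}; (3,6)→{2,6}; (4,8)→{5,8}; (5,3)→{1,3,5}; (6,1)→{1,2}. Safe: 7. Place at column 7.
Row 8: attacked by (1,2)→{2}; (2,4)→{4}; (3,6)→{1,6}; (4,8)→{4,8}; (5,3)→{3,6}; (6,1)→{1,3}; (7,7)→{6,7,8}. Safe: 5. Place at column 5.
Columns [2, 4, 6, 8, 3, 1, 7, 5], r−c [-1, -2, -3, -4, 2, 5, 0, 3], r+c [3, 6, 9, 12, 8, 7, 14, 13] are all distinct, so no two queens attack.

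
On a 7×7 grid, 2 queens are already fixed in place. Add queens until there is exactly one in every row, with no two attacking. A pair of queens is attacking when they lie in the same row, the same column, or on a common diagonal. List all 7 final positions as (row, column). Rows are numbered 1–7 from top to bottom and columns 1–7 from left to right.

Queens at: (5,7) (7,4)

(1,6) (2,1) (3,3) (4,5) (5,7) (6,2) (7,4)

Row 1: attacked by (5,7)→{3,7}; (7,4)→{4}. Safe: 1, 2, 5, 6. Place at column 6.
Row 2: attacked by (1,6)→{5,6,7}; (5,7)→{4,7}; (7,4)→{4}. Safe: 1, 2, 3. Place at column 1.
Row 3: attacked by (1,6)→{4,6}; (2,1)→{1,2}; (5,7)→{5,7}; (7,4)→{4}. Safe: 3. Place at column 3.
Row 4: attacked by (1,6)→{3,6}; (2,1)→{1,3}; (3,3)→{2,3,4}; (5,7)→{6,7}; (7,4)→{1,4,7}. Safe: 5. Place at column 5.
Row 6: attacked by (1,6)→{1,6}; (2,1)→{1,5}; (3,3)→{3,6}; (4,5)→{3,5,7}; (5,7)→{6,7}; (7,4)→{3,4,5}. Safe: 2. Place at column 2.
Columns [6, 1, 3, 5, 7, 2, 4], r−c [-5, 1, 0, -1, -2, 4, 3], r+c [7, 3, 6, 9, 12, 8, 11] are all distinct, so no two queens attack.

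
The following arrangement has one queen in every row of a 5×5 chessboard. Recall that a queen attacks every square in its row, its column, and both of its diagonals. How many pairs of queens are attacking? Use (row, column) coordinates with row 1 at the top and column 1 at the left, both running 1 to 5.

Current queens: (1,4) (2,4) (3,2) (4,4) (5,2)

5

Same column: (1,4)–(2,4) (column 4); (1,4)–(4,4) (column 4); (2,4)–(4,4) (column 4); (3,2)–(5,2) (column 2).
Same diagonal: (1,4)–(3,2) (|1−3| = |4−2| = 2).
Total attacking pairs: 5.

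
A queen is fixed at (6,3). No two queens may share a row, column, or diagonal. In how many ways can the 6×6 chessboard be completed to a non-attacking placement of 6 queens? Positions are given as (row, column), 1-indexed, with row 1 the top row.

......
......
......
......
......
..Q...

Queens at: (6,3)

1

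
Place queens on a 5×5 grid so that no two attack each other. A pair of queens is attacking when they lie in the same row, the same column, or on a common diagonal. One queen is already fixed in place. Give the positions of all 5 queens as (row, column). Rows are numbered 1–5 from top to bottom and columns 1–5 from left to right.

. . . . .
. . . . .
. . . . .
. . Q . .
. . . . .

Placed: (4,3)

(1,4) (2,2) (3,5) (4,3) (5,1)

Row 1: attacked by (4,3)→{3}. Safe: 1, 2, 4, 5. Place at column 4.
Row 2: attacked by (1,4)→{3,4,5}; (4,3)→{1,3,5}. Safe: 2. Place at column 2.
Row 3: attacked by (1,4)→{2,4}; (2,2)→{1,2,3}; (4,3)→{2,3,4}. Safe: 5. Place at column 5.
Row 5: attacked by (1,4)→{4}; (2,2)→{2,5}; (3,5)→{3,5}; (4,3)→{2,3,4}. Safe: 1. Place at column 1.
Columns [4, 2, 5, 3, 1], r−c [-3, 0, -2, 1, 4], r+c [5, 4, 8, 7, 6] are all distinct, so no two queens attack.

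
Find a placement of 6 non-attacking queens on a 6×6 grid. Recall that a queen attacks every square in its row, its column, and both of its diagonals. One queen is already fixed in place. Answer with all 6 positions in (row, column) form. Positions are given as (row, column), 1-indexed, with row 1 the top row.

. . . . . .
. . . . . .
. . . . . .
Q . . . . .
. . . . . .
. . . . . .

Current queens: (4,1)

Row 1: attacked by (4,1)→{1,4}. Safe: 2, 3, 5, 6. Place at column 2.
Row 2: attacked by (1,2)→{1,2,3}; (4,1)→{1,3}. Safe: 4, 5, 6. Place at column 4.
Row 3: attacked by (1,2)→{2,4}; (2,4)→{3,4,5}; (4,1)→{1,2}. Safe: 6. Place at column 6.
Row 5: attacked by (1,2)→{2,6}; (2,4)→{1,4}; (3,6)→{4,6}; (4,1)→{1,2}. Safe: 3, 5. Place at column 3.
Row 6: attacked by (1,2)→{2}; (2,4)→{4}; (3,6)→{3,6}; (4,1)→{1,3}; (5,3)→{2,3,4}. Safe: 5. Place at column 5.
Columns [2, 4, 6, 1, 3, 5], r−c [-1, -2, -3, 3, 2, 1], r+c [3, 6, 9, 5, 8, 11] are all distinct, so no two queens attack.

(1,2) (2,4) (3,6) (4,1) (5,3) (6,5)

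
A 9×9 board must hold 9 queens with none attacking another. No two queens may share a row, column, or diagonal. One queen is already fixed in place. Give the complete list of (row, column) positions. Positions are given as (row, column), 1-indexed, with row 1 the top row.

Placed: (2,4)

Row 1: attacked by (2,4)→{3,4,5}. Safe: 1, 2, 6, 7, 8, 9. Place at column 7.
Row 3: attacked by (1,7)→{5,7,9}; (2,4)→{3,4,5}. Safe: 1, 2, 6, 8. Place at column 8.
Row 4: attacked by (1,7)→{4,7}; (2,4)→{2,4,6}; (3,8)→{7,8,9}. Safe: 1, 3, 5. Place at column 1.
Row 5: attacked by (1,7)→{3,7}; (2,4)→{1,4,7}; (3,8)→{6,8}; (4,1)→{1,2}. Safe: 5, 9. Place at column 5.
Row 6: attacked by (1,7)→{2,7}; (2,4)→{4,8}; (3,8)→{5,8}; (4,1)→{1,3}; (5,5)→{4,5,6}. Safe: 9. Place at column 9.
Row 7: attacked by (1,7)→{1,7}; (2,4)→{4,9}; (3,8)→{4,8}; (4,1)→{1,4}; (5,5)→{3,5,7}; (6,9)→{8,9}. Safe: 2, 6. Place at column 2.
Row 8: attacked by (1,7)→{7}; (2,4)→{4}; (3,8)→{3,8}; (4,1)→{1,5}; (5,5)→{2,5,8}; (6,9)→{7,9}; (7,2)→{1,2,3}. Safe: 6. Place at column 6.
Row 9: attacked by (1,7)→{7}; (2,4)→{4}; (3,8)→{2,8}; (4,1)→{1,6}; (5,5)→{1,5,9}; (6,9)→{6,9}; (7,2)→{2,4}; (8,6)→{5,6,7}. Safe: 3. Place at column 3.
Columns [7, 4, 8, 1, 5, 9, 2, 6, 3], r−c [-6, -2, -5, 3, 0, -3, 5, 2, 6], r+c [8, 6, 11, 5, 10, 15, 9, 14, 12] are all distinct, so no two queens attack.

(1,7) (2,4) (3,8) (4,1) (5,5) (6,9) (7,2) (8,6) (9,3)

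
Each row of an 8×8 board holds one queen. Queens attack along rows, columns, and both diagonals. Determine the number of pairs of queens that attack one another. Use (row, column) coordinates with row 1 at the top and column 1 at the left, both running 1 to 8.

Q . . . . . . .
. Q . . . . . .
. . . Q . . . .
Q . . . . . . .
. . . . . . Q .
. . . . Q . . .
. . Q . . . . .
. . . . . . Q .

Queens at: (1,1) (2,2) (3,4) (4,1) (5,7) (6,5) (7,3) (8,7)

4

Same column: (1,1)–(4,1) (column 1); (5,7)–(8,7) (column 7).
Same diagonal: (1,1)–(2,2) (|1−2| = |1−2| = 1); (6,5)–(8,7) (|6−8| = |5−7| = 2).
Total attacking pairs: 4.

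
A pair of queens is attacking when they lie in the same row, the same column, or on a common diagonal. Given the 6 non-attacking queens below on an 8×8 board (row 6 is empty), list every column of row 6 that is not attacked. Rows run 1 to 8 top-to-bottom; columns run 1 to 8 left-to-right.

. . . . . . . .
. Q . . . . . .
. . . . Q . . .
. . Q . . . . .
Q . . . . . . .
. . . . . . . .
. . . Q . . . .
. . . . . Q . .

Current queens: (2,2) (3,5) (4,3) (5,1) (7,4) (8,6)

columns 7

(2,2) attacks row 6 at column 2 and diagonals 6.
(3,5) attacks row 6 at column 5 and diagonals 2, 8.
(4,3) attacks row 6 at column 3 and diagonals 1, 5.
(5,1) attacks row 6 at column 1 and diagonals 2.
(7,4) attacks row 6 at column 4 and diagonals 3, 5.
(8,6) attacks row 6 at column 6 and diagonals 4, 8.
Attacked columns: {1, 2, 3, 4, 5, 6, 8}. Safe: {7}.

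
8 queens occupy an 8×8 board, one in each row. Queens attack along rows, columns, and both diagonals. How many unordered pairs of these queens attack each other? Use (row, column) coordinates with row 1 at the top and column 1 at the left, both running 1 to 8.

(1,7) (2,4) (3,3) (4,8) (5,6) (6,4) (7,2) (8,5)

2

Same column: (2,4)–(6,4) (column 4).
Same diagonal: (2,4)–(3,3) (|2−3| = |4−3| = 1).
Total attacking pairs: 2.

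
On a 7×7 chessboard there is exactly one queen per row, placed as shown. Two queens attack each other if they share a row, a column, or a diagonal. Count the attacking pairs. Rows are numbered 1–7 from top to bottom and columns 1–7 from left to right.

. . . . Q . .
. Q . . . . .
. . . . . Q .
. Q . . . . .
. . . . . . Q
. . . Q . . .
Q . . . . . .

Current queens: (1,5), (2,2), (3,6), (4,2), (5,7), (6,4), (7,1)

Same column: (2,2)–(4,2) (column 2).
Same diagonal: (1,5)–(4,2) (|1−4| = |5−2| = 3); (4,2)–(6,4) (|4−6| = |2−4| = 2).
Total attacking pairs: 3.

3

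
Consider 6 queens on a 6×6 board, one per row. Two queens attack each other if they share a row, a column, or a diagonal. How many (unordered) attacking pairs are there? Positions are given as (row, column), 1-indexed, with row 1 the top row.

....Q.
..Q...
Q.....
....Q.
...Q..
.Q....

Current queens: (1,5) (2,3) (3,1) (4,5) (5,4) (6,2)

Same column: (1,5)–(4,5) (column 5).
Same diagonal: (2,3)–(4,5) (|2−4| = |3−5| = 2); (4,5)–(5,4) (|4−5| = |5−4| = 1).
Total attacking pairs: 3.

3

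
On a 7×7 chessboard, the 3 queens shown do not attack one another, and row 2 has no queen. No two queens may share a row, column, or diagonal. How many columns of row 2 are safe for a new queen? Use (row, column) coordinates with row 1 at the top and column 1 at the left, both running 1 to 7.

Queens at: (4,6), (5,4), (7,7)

(4,6) attacks row 2 at column 6 and diagonals 4.
(5,4) attacks row 2 at column 4 and diagonals 1, 7.
(7,7) attacks row 2 at column 7 and diagonals 2.
Attacked columns: {1, 2, 4, 6, 7}. Safe: {3, 5}.

2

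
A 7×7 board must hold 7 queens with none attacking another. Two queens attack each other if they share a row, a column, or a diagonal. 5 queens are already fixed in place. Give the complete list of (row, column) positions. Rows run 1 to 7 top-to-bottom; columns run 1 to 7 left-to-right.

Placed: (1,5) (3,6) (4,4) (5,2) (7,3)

(1,5) (2,1) (3,6) (4,4) (5,2) (6,7) (7,3)

Row 2: attacked by (1,5)→{4,5,6}; (3,6)→{5,6,7}; (4,4)→{2,4,6}; (5,2)→{2,5}; (7,3)→{3}. Safe: 1. Place at column 1.
Row 6: attacked by (1,5)→{5}; (2,1)→{1,5}; (3,6)→{3,6}; (4,4)→{2,4,6}; (5,2)→{1,2,3}; (7,3)→{2,3,4}. Safe: 7. Place at column 7.
Columns [5, 1, 6, 4, 2, 7, 3], r−c [-4, 1, -3, 0, 3, -1, 4], r+c [6, 3, 9, 8, 7, 13, 10] are all distinct, so no two queens attack.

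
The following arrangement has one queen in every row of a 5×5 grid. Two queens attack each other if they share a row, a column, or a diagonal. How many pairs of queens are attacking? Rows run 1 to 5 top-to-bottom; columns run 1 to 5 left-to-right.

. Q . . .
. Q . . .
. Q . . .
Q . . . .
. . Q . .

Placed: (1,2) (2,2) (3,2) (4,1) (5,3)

Same column: (1,2)–(2,2) (column 2); (1,2)–(3,2) (column 2); (2,2)–(3,2) (column 2).
Same diagonal: (3,2)–(4,1) (|3−4| = |2−1| = 1).
Total attacking pairs: 4.

4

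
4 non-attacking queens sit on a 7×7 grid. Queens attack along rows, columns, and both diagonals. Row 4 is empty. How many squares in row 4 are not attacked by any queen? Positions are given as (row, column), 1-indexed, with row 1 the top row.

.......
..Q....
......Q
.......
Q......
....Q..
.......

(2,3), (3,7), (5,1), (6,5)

1

(2,3) attacks row 4 at column 3 and diagonals 1, 5.
(3,7) attacks row 4 at column 7 and diagonals 6.
(5,1) attacks row 4 at column 1 and diagonals 2.
(6,5) attacks row 4 at column 5 and diagonals 3, 7.
Attacked columns: {1, 2, 3, 5, 6, 7}. Safe: {4}.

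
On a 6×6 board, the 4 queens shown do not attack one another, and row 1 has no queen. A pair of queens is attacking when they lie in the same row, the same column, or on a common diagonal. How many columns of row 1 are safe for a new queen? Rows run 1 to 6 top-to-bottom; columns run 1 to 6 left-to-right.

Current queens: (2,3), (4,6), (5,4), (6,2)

(2,3) attacks row 1 at column 3 and diagonals 2, 4.
(4,6) attacks row 1 at column 6 and diagonals 3.
(5,4) attacks row 1 at column 4.
(6,2) attacks row 1 at column 2.
Attacked columns: {2, 3, 4, 6}. Safe: {1, 5}.

2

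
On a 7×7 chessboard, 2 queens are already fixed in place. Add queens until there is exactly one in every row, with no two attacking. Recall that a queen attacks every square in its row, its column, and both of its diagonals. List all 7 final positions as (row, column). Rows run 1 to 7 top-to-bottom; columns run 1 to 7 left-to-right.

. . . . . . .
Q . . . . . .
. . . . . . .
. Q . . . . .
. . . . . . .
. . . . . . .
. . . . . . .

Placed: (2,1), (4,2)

(1,4) (2,1) (3,5) (4,2) (5,6) (6,3) (7,7)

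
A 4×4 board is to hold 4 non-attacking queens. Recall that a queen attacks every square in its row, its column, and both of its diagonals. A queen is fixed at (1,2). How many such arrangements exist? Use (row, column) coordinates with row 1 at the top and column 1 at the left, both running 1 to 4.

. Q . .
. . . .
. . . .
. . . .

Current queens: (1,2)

1

Branch on row 2: col 4 → 1.
Sum: 1 = 1.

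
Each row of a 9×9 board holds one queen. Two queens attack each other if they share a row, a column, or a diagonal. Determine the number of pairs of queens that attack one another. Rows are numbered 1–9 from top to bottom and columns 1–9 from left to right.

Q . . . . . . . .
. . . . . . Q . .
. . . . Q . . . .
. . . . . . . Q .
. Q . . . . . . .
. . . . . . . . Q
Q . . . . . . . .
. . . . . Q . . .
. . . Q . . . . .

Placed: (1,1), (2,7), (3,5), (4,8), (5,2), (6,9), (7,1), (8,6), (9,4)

Same column: (1,1)–(7,1) (column 1).
Same diagonal: (3,5)–(7,1) (|3−7| = |5−1| = 4).
Total attacking pairs: 2.

2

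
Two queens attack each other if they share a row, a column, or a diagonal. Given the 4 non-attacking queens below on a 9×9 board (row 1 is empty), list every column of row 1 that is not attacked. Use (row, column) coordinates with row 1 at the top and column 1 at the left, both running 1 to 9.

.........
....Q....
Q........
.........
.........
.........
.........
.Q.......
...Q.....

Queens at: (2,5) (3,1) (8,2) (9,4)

columns 7, 8

(2,5) attacks row 1 at column 5 and diagonals 4, 6.
(3,1) attacks row 1 at column 1 and diagonals 3.
(8,2) attacks row 1 at column 2 and diagonals 9.
(9,4) attacks row 1 at column 4.
Attacked columns: {1, 2, 3, 4, 5, 6, 9}. Safe: {7, 8}.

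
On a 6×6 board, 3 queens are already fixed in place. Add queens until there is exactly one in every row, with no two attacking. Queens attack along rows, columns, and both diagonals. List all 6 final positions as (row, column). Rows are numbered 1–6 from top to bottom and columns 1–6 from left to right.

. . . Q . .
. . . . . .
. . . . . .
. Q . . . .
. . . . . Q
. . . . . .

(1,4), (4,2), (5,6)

(1,4) (2,1) (3,5) (4,2) (5,6) (6,3)

Row 2: attacked by (1,4)→{3,4,5}; (4,2)→{2,4}; (5,6)→{3,6}. Safe: 1. Place at column 1.
Row 3: attacked by (1,4)→{2,4,6}; (2,1)→{1,2}; (4,2)→{1,2,3}; (5,6)→{4,6}. Safe: 5. Place at column 5.
Row 6: attacked by (1,4)→{4}; (2,1)→{1,5}; (3,5)→{2,5}; (4,2)→{2,4}; (5,6)→{5,6}. Safe: 3. Place at column 3.
Columns [4, 1, 5, 2, 6, 3], r−c [-3, 1, -2, 2, -1, 3], r+c [5, 3, 8, 6, 11, 9] are all distinct, so no two queens attack.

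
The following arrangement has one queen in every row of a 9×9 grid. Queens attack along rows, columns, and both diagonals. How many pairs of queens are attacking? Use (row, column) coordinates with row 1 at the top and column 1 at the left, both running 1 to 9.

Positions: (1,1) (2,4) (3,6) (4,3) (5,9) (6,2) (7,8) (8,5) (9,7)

All columns are distinct and no two queens satisfy |Δrow| = |Δcol|, so no pair attacks.

0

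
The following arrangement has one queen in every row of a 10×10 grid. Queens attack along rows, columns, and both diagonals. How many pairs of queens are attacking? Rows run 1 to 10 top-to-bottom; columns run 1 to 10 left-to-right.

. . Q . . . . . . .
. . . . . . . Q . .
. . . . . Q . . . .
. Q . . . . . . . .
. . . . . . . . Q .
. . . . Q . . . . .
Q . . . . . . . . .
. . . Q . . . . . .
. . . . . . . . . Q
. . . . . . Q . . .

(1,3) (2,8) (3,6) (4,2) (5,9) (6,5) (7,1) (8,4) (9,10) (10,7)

All columns are distinct and no two queens satisfy |Δrow| = |Δcol|, so no pair attacks.

0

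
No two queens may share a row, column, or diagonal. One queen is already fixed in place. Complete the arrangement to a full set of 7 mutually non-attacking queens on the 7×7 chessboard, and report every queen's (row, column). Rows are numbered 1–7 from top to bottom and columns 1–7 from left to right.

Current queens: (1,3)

(1,3) (2,6) (3,2) (4,5) (5,1) (6,4) (7,7)

Row 2: attacked by (1,3)→{2,3,4}. Safe: 1, 5, 6, 7. Place at column 6.
Row 3: attacked by (1,3)→{1,3,5}; (2,6)→{5,6,7}. Safe: 2, 4. Place at column 2.
Row 4: attacked by (1,3)→{3,6}; (2,6)→{4,6}; (3,2)→{1,2,3}. Safe: 5, 7. Place at column 5.
Row 5: attacked by (1,3)→{3,7}; (2,6)→{3,6}; (3,2)→{2,4}; (4,5)→{4,5,6}. Safe: 1. Place at column 1.
Row 6: attacked by (1,3)→{3}; (2,6)→{2,6}; (3,2)→{2,5}; (4,5)→{3,5,7}; (5,1)→{1,2}. Safe: 4. Place at column 4.
Row 7: attacked by (1,3)→{3}; (2,6)→{1,6}; (3,2)→{2,6}; (4,5)→{2,5}; (5,1)→{1,3}; (6,4)→{3,4,5}. Safe: 7. Place at column 7.
Columns [3, 6, 2, 5, 1, 4, 7], r−c [-2, -4, 1, -1, 4, 2, 0], r+c [4, 8, 5, 9, 6, 10, 14] are all distinct, so no two queens attack.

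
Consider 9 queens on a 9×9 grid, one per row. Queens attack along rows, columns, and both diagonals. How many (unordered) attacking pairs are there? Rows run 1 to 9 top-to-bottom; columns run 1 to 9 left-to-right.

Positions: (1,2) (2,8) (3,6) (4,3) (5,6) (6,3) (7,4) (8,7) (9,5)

Same column: (3,6)–(5,6) (column 6); (4,3)–(6,3) (column 3).
Same diagonal: (1,2)–(5,6) (|1−5| = |2−6| = 4); (3,6)–(6,3) (|3−6| = |6−3| = 3); (4,3)–(8,7) (|4−8| = |3−7| = 4); (5,6)–(7,4) (|5−7| = |6−4| = 2); (6,3)–(7,4) (|6−7| = |3−4| = 1).
Total attacking pairs: 7.

7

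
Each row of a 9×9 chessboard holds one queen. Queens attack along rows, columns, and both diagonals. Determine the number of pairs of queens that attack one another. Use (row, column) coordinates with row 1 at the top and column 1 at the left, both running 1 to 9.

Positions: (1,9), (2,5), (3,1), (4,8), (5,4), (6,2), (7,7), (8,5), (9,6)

2

Same column: (2,5)–(8,5) (column 5).
Same diagonal: (8,5)–(9,6) (|8−9| = |5−6| = 1).
Total attacking pairs: 2.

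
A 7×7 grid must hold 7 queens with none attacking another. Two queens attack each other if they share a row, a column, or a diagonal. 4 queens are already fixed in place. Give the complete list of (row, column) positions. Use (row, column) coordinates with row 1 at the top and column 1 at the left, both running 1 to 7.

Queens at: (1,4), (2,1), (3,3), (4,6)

(1,4) (2,1) (3,3) (4,6) (5,2) (6,7) (7,5)

Row 5: attacked by (1,4)→{4}; (2,1)→{1,4}; (3,3)→{1,3,5}; (4,6)→{5,6,7}. Safe: 2. Place at column 2.
Row 6: attacked by (1,4)→{4}; (2,1)→{1,5}; (3,3)→{3,6}; (4,6)→{4,6}; (5,2)→{1,2,3}. Safe: 7. Place at column 7.
Row 7: attacked by (1,4)→{4}; (2,1)→{1,6}; (3,3)→{3,7}; (4,6)→{3,6}; (5,2)→{2,4}; (6,7)→{6,7}. Safe: 5. Place at column 5.
Columns [4, 1, 3, 6, 2, 7, 5], r−c [-3, 1, 0, -2, 3, -1, 2], r+c [5, 3, 6, 10, 7, 13, 12] are all distinct, so no two queens attack.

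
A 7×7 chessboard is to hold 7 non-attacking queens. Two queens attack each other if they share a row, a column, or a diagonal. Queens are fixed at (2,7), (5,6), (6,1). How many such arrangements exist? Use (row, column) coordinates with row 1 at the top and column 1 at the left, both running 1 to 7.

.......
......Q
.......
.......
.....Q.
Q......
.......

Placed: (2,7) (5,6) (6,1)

3

Branch on row 1: col 3 → 1; col 4 → 1; col 5 → 1.
Sum: 1 + 1 + 1 = 3.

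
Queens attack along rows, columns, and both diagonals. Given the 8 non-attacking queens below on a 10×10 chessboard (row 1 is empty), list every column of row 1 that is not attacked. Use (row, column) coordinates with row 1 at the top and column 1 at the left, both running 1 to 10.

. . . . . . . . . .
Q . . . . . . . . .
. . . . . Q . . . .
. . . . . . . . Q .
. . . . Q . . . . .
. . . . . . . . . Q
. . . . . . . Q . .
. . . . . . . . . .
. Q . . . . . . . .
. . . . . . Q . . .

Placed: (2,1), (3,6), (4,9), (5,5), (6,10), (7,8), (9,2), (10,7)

columns 3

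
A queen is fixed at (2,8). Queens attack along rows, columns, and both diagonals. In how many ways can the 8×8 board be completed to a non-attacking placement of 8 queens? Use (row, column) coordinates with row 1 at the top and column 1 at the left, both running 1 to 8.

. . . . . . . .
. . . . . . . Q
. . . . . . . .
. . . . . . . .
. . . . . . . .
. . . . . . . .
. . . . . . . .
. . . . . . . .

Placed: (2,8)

8

Branch on row 1: col 1 → 0; col 2 → 1; col 3 → 1; col 4 → 3; col 5 → 2; col 6 → 1.
Sum: 0 + 1 + 1 + 3 + 2 + 1 = 8.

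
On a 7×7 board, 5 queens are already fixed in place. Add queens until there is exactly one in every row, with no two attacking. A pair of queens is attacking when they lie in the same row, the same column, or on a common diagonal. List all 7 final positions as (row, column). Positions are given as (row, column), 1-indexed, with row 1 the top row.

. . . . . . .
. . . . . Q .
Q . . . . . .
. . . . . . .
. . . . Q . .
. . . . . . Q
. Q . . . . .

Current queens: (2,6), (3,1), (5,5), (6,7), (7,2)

Row 1: attacked by (2,6)→{5,6,7}; (3,1)→{1,3}; (5,5)→{1,5}; (6,7)→{2,7}; (7,2)→{2}. Safe: 4. Place at column 4.
Row 4: attacked by (1,4)→{1,4,7}; (2,6)→{4,6}; (3,1)→{1,2}; (5,5)→{4,5,6}; (6,7)→{5,7}; (7,2)→{2,5}. Safe: 3. Place at column 3.
Columns [4, 6, 1, 3, 5, 7, 2], r−c [-3, -4, 2, 1, 0, -1, 5], r+c [5, 8, 4, 7, 10, 13, 9] are all distinct, so no two queens attack.

(1,4) (2,6) (3,1) (4,3) (5,5) (6,7) (7,2)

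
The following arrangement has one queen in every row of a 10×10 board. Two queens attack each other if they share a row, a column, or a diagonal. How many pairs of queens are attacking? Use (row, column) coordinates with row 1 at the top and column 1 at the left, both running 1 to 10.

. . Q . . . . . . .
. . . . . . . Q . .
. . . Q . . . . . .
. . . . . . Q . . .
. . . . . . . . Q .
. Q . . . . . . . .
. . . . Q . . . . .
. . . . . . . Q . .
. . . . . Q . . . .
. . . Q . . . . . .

Same column: (2,8)–(8,8) (column 8); (3,4)–(10,4) (column 4).
Same diagonal: (5,9)–(10,4) (|5−10| = |9−4| = 5).
Total attacking pairs: 3.

3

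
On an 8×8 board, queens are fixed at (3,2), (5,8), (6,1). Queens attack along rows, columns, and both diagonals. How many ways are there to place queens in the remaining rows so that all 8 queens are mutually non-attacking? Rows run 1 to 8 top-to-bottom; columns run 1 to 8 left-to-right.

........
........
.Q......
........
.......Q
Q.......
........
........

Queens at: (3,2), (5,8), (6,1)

3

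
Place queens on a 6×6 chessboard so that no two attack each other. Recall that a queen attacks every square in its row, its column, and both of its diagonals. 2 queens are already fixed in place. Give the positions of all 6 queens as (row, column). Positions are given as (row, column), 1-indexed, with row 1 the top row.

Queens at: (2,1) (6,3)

(1,4) (2,1) (3,5) (4,2) (5,6) (6,3)

Row 1: attacked by (2,1)→{1,2}; (6,3)→{3}. Safe: 4, 5, 6. Place at column 4.
Row 3: attacked by (1,4)→{2,4,6}; (2,1)→{1,2}; (6,3)→{3,6}. Safe: 5. Place at column 5.
Row 4: attacked by (1,4)→{1,4}; (2,1)→{1,3}; (3,5)→{4,5,6}; (6,3)→{1,3,5}. Safe: 2. Place at column 2.
Row 5: attacked by (1,4)→{4}; (2,1)→{1,4}; (3,5)→{3,5}; (4,2)→{1,2,3}; (6,3)→{2,3,4}. Safe: 6. Place at column 6.
Columns [4, 1, 5, 2, 6, 3], r−c [-3, 1, -2, 2, -1, 3], r+c [5, 3, 8, 6, 11, 9] are all distinct, so no two queens attack.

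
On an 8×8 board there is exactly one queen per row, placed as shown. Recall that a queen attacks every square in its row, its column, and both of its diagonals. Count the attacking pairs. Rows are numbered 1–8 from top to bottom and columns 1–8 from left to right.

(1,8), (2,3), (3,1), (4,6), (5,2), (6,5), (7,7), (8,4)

0

All columns are distinct and no two queens satisfy |Δrow| = |Δcol|, so no pair attacks.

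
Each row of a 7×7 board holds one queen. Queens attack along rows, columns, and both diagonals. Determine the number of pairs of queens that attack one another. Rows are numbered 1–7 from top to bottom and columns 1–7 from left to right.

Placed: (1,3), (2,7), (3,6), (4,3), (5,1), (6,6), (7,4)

3

Same column: (1,3)–(4,3) (column 3); (3,6)–(6,6) (column 6).
Same diagonal: (2,7)–(3,6) (|2−3| = |7−6| = 1).
Total attacking pairs: 3.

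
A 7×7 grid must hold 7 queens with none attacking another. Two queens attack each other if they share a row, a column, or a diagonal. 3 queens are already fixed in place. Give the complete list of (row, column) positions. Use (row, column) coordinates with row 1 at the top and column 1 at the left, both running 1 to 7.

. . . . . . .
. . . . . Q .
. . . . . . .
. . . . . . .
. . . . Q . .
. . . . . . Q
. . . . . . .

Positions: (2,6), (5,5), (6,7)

(1,4) (2,6) (3,1) (4,3) (5,5) (6,7) (7,2)

Row 1: attacked by (2,6)→{5,6,7}; (5,5)→{1,5}; (6,7)→{2,7}. Safe: 3, 4. Place at column 4.
Row 3: attacked by (1,4)→{2,4,6}; (2,6)→{5,6,7}; (5,5)→{3,5,7}; (6,7)→{4,7}. Safe: 1. Place at column 1.
Row 4: attacked by (1,4)→{1,4,7}; (2,6)→{4,6}; (3,1)→{1,2}; (5,5)→{4,5,6}; (6,7)→{5,7}. Safe: 3. Place at column 3.
Row 7: attacked by (1,4)→{4}; (2,6)→{1,6}; (3,1)→{1,5}; (4,3)→{3,6}; (5,5)→{3,5,7}; (6,7)→{6,7}. Safe: 2. Place at column 2.
Columns [4, 6, 1, 3, 5, 7, 2], r−c [-3, -4, 2, 1, 0, -1, 5], r+c [5, 8, 4, 7, 10, 13, 9] are all distinct, so no two queens attack.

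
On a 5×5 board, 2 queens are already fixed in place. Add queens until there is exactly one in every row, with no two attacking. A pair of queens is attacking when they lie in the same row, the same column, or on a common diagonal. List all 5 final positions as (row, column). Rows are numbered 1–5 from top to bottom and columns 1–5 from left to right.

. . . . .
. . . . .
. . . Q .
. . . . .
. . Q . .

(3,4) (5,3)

Row 1: attacked by (3,4)→{2,4}; (5,3)→{3}. Safe: 1, 5. Place at column 5.
Row 2: attacked by (1,5)→{4,5}; (3,4)→{3,4,5}; (5,3)→{3}. Safe: 1, 2. Place at column 2.
Row 4: attacked by (1,5)→{2,5}; (2,2)→{2,4}; (3,4)→{3,4,5}; (5,3)→{2,3,4}. Safe: 1. Place at column 1.
Columns [5, 2, 4, 1, 3], r−c [-4, 0, -1, 3, 2], r+c [6, 4, 7, 5, 8] are all distinct, so no two queens attack.

(1,5) (2,2) (3,4) (4,1) (5,3)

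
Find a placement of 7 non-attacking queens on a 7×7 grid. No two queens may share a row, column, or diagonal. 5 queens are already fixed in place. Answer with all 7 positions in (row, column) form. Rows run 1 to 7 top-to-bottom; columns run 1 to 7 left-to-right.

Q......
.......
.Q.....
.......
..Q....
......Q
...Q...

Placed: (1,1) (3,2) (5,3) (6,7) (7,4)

(1,1) (2,5) (3,2) (4,6) (5,3) (6,7) (7,4)

Row 2: attacked by (1,1)→{1,2}; (3,2)→{1,2,3}; (5,3)→{3,6}; (6,7)→{3,7}; (7,4)→{4}. Safe: 5. Place at column 5.
Row 4: attacked by (1,1)→{1,4}; (2,5)→{3,5,7}; (3,2)→{1,2,3}; (5,3)→{2,3,4}; (6,7)→{5,7}; (7,4)→{1,4,7}. Safe: 6. Place at column 6.
Columns [1, 5, 2, 6, 3, 7, 4], r−c [0, -3, 1, -2, 2, -1, 3], r+c [2, 7, 5, 10, 8, 13, 11] are all distinct, so no two queens attack.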